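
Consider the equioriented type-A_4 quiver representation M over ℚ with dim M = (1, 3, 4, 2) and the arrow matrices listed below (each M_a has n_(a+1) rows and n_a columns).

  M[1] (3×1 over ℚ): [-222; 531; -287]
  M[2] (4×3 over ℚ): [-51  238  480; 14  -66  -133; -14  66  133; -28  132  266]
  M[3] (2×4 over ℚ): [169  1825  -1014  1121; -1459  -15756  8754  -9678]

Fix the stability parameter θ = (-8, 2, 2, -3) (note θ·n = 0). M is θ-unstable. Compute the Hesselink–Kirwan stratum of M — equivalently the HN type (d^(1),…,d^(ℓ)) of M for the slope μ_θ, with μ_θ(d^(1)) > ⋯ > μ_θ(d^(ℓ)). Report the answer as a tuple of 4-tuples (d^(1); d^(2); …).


Barcode: M ≅ I[1,4], I[2,2], I[2,4], I[3,3]^2. HN layers by μ_θ (3 steps, strictly decreasing):
  μ^(1)=2; μ^(2)=1/3; μ^(3)=-8

((0, 1, 2, 0); (0, 2, 2, 2); (1, 0, 0, 0))


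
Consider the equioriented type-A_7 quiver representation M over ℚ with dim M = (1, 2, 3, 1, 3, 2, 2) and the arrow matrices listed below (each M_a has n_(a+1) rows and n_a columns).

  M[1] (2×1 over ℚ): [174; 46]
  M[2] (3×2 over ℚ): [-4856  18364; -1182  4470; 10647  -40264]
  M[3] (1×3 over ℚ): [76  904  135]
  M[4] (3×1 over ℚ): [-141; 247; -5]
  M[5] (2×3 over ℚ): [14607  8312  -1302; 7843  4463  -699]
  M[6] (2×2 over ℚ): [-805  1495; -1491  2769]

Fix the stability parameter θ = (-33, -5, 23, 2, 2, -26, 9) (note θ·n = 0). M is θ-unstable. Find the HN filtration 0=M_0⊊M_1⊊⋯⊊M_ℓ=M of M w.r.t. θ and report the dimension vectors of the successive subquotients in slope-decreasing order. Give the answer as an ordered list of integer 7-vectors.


Interval decomposition of M: I[1,6], I[2,3], I[3,3], I[5,5], I[5,7], I[7,7].
HN type (ℓ=7): μ^(1)=23; μ^(2)=9; μ^(3)=2; μ^(4)=1/4; μ^(5)=-5; μ^(6)=-12; μ^(7)=-33

((0, 0, 2, 0, 0, 0, 0); (0, 0, 0, 0, 0, 0, 2); (0, 0, 0, 0, 1, 0, 0); (0, 0, 1, 1, 1, 1, 0); (0, 2, 0, 0, 0, 0, 0); (0, 0, 0, 0, 1, 1, 0); (1, 0, 0, 0, 0, 0, 0))


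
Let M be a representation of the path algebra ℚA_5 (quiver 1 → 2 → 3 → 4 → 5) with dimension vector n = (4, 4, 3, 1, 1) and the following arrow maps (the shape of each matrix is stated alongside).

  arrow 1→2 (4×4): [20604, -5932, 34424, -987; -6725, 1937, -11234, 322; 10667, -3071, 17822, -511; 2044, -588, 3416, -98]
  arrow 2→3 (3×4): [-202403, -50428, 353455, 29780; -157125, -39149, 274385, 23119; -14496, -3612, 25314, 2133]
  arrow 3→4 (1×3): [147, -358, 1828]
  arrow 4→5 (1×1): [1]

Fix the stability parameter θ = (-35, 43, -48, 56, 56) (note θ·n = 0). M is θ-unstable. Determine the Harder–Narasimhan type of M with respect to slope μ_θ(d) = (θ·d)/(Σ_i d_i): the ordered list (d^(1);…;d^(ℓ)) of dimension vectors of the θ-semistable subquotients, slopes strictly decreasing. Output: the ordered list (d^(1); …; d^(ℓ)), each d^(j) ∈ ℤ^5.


Interval decomposition of M: I[1,1]^2, I[1,2], I[1,5], I[2,3]^2.
HN type (ℓ=4): μ^(1)=56; μ^(2)=43; μ^(3)=-5/2; μ^(4)=-35

((0, 0, 0, 1, 1); (0, 1, 0, 0, 0); (0, 3, 3, 0, 0); (4, 0, 0, 0, 0))


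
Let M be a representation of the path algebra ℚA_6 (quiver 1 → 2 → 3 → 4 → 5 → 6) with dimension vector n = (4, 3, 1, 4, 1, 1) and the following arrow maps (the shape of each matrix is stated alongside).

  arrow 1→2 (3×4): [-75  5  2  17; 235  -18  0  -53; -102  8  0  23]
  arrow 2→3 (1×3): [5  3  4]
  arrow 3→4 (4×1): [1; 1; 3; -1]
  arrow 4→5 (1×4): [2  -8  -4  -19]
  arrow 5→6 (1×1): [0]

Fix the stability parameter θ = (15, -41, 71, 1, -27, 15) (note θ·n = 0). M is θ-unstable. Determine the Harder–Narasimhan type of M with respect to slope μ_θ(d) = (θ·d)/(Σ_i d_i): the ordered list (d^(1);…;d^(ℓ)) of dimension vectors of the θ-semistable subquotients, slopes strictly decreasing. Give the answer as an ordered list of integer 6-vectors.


Interval decomposition of M: I[1,1], I[1,2]^2, I[1,5], I[4,4]^3, I[6,6].
HN type (ℓ=3): μ^(1)=15; μ^(2)=1; μ^(3)=-13

((1, 0, 1, 1, 1, 1); (0, 0, 0, 3, 0, 0); (3, 3, 0, 0, 0, 0))


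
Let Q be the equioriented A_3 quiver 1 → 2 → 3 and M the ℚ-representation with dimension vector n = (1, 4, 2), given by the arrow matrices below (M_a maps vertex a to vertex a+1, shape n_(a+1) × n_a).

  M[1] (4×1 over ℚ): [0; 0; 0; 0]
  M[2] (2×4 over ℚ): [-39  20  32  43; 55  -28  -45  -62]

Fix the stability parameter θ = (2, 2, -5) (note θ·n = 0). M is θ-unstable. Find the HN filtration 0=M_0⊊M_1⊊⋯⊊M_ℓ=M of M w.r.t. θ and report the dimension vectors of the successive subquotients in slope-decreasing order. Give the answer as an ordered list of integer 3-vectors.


Barcode: M ≅ I[1,1], I[2,2]^2, I[2,3]^2. HN layers by μ_θ (2 steps, strictly decreasing):
  μ^(1)=2; μ^(2)=-3/2

((1, 2, 0); (0, 2, 2))


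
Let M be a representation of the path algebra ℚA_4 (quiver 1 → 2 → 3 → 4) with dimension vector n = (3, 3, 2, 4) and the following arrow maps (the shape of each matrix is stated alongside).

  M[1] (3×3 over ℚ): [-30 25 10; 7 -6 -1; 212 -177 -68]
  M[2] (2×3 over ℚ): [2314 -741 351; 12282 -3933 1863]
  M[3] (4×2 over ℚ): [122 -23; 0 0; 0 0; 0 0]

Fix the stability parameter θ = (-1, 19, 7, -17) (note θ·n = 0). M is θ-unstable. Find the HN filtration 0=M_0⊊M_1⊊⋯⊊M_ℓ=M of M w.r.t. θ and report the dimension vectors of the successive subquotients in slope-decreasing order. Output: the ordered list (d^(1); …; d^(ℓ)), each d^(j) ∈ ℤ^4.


Interval decomposition of M: I[1,1], I[1,2], I[1,4], I[2,2], I[3,3], I[4,4]^3.
HN type (ℓ=5): μ^(1)=19; μ^(2)=7; μ^(3)=3; μ^(4)=-1; μ^(5)=-17

((0, 2, 0, 0); (0, 0, 1, 0); (0, 1, 1, 1); (3, 0, 0, 0); (0, 0, 0, 3))


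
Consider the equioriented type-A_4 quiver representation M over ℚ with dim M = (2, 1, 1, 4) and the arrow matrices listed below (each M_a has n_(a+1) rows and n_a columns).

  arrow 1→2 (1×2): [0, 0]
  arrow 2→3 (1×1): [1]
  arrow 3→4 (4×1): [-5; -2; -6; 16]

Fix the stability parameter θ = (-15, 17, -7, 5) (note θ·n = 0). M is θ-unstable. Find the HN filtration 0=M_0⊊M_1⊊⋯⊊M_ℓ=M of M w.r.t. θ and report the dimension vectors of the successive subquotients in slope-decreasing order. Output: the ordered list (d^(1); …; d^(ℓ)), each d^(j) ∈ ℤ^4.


Interval decomposition of M: I[1,1]^2, I[2,4], I[4,4]^3.
HN type (ℓ=2): μ^(1)=5; μ^(2)=-15

((0, 1, 1, 4); (2, 0, 0, 0))


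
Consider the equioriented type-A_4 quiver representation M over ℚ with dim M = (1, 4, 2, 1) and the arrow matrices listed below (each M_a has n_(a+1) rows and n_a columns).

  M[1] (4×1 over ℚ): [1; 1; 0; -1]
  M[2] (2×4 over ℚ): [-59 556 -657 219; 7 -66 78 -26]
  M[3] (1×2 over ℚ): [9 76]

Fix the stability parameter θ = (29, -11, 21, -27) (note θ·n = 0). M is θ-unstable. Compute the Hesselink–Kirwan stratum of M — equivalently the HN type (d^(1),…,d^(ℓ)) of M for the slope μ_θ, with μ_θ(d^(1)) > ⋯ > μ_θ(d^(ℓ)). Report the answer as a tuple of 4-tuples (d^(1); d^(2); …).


Barcode: M ≅ I[1,4], I[2,2]^2, I[2,3]. HN layers by μ_θ (3 steps, strictly decreasing):
  μ^(1)=21; μ^(2)=3; μ^(3)=-11

((0, 0, 1, 0); (1, 1, 1, 1); (0, 3, 0, 0))


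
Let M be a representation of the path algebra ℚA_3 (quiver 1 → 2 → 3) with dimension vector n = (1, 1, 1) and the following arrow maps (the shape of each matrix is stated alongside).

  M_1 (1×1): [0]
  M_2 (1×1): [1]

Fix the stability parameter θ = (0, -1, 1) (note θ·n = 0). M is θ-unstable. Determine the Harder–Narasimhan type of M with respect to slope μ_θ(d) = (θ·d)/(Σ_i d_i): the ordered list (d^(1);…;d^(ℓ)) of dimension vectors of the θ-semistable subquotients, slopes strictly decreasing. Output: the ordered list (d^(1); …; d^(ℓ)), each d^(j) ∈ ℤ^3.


Barcode: M ≅ I[1,1], I[2,3]. HN layers by μ_θ (3 steps, strictly decreasing):
  μ^(1)=1; μ^(2)=0; μ^(3)=-1

((0, 0, 1); (1, 0, 0); (0, 1, 0))


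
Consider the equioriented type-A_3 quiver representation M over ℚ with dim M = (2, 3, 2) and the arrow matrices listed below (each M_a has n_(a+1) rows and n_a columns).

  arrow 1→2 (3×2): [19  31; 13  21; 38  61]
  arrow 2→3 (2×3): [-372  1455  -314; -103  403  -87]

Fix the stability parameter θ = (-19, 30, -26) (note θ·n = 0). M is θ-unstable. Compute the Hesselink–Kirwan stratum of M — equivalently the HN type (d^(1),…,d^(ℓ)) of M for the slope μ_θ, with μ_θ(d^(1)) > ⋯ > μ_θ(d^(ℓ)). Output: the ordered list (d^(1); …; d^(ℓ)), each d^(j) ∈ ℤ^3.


Interval decomposition of M: I[1,3]^2, I[2,2].
HN type (ℓ=3): μ^(1)=30; μ^(2)=2; μ^(3)=-19

((0, 1, 0); (0, 2, 2); (2, 0, 0))


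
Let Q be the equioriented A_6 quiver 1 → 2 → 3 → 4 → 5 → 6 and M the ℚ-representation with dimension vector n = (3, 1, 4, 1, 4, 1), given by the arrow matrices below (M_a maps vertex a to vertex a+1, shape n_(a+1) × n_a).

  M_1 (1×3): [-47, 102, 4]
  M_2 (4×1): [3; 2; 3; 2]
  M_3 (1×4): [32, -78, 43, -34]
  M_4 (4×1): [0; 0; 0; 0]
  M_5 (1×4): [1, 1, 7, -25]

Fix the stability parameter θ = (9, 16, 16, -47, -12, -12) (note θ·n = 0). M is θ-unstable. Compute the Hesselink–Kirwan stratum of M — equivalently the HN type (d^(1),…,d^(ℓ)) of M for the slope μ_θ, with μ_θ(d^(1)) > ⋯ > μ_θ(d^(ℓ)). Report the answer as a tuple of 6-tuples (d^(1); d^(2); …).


Via rank(M_{q-1}∘⋯∘M_p): M ≅ I[1,1]^2, I[1,4], I[3,3]^3, I[5,5]^3, I[5,6].
μ_θ-semistable layers: μ^(1)=16; μ^(2)=9; μ^(3)=-3/2; μ^(4)=-12

((0, 0, 3, 0, 0, 0); (2, 0, 0, 0, 0, 0); (1, 1, 1, 1, 0, 0); (0, 0, 0, 0, 4, 1))


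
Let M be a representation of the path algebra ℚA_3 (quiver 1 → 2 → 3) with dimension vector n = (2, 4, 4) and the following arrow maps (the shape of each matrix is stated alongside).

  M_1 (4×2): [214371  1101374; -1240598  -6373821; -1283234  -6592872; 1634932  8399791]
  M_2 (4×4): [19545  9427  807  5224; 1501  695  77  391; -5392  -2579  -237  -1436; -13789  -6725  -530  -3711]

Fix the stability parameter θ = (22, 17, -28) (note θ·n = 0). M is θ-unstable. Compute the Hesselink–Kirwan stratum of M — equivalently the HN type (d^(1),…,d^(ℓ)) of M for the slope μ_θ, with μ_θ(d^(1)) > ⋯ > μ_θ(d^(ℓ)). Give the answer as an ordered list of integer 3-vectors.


Interval decomposition of M: I[1,3]^2, I[2,3]^2.
HN type (ℓ=2): μ^(1)=11/3; μ^(2)=-11/2

((2, 2, 2); (0, 2, 2))


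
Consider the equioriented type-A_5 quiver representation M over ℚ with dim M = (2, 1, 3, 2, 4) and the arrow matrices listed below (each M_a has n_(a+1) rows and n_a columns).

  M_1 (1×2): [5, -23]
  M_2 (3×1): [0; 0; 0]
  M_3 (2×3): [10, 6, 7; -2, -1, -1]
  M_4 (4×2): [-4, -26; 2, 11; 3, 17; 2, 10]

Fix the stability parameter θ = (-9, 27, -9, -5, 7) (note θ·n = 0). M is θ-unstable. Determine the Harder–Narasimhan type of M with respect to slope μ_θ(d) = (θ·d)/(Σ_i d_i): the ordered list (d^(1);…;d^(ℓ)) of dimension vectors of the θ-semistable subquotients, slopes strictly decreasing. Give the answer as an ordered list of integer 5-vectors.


Barcode: M ≅ I[1,1], I[1,2], I[3,3], I[3,5]^2, I[5,5]^2. HN layers by μ_θ (4 steps, strictly decreasing):
  μ^(1)=27; μ^(2)=7; μ^(3)=-5; μ^(4)=-9

((0, 1, 0, 0, 0); (0, 0, 0, 0, 4); (0, 0, 0, 2, 0); (2, 0, 3, 0, 0))


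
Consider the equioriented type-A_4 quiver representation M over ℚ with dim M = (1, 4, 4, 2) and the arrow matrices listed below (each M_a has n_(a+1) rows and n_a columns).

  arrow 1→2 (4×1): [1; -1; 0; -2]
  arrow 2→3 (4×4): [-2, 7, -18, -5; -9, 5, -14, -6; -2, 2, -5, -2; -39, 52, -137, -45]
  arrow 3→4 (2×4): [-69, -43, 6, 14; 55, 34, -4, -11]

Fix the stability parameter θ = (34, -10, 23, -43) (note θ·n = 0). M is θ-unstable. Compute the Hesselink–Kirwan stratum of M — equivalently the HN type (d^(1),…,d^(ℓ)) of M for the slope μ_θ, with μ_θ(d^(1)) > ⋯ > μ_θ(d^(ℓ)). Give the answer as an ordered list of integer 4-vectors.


Barcode: M ≅ I[1,4], I[2,2], I[2,3], I[2,4], I[3,3]. HN layers by μ_θ (3 steps, strictly decreasing):
  μ^(1)=23; μ^(2)=1; μ^(3)=-10

((0, 0, 2, 0); (1, 1, 1, 1); (0, 3, 1, 1))


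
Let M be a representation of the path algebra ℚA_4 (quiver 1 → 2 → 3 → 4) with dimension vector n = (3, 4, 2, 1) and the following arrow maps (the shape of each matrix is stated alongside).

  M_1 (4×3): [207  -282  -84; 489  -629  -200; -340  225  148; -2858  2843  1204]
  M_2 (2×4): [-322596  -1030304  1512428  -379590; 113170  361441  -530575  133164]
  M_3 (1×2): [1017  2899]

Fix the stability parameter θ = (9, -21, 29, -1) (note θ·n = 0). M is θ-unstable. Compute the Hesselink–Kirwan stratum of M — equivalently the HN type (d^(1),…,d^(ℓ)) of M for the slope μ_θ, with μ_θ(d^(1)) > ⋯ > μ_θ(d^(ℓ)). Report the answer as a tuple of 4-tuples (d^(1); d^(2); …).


Via rank(M_{q-1}∘⋯∘M_p): M ≅ I[1,1], I[1,3], I[1,4], I[2,2]^2.
μ_θ-semistable layers: μ^(1)=29; μ^(2)=14; μ^(3)=9; μ^(4)=-6; μ^(5)=-21

((0, 0, 1, 0); (0, 0, 1, 1); (1, 0, 0, 0); (2, 2, 0, 0); (0, 2, 0, 0))


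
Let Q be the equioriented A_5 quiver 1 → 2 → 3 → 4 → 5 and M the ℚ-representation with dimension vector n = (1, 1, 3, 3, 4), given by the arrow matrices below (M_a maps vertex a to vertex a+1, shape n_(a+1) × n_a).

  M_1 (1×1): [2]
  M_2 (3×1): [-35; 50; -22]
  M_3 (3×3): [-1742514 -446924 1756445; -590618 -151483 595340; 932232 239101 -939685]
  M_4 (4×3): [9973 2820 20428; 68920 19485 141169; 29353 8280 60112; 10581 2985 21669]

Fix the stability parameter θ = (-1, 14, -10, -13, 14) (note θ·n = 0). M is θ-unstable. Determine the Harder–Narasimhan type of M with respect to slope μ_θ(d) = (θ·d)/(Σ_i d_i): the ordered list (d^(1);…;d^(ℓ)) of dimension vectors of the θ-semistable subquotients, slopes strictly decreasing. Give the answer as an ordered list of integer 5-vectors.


Barcode: M ≅ I[1,3], I[3,5]^2, I[4,4], I[5,5]^2. HN layers by μ_θ (5 steps, strictly decreasing):
  μ^(1)=14; μ^(2)=2; μ^(3)=-1; μ^(4)=-23/2; μ^(5)=-13

((0, 0, 0, 0, 4); (0, 1, 1, 0, 0); (1, 0, 0, 0, 0); (0, 0, 2, 2, 0); (0, 0, 0, 1, 0))


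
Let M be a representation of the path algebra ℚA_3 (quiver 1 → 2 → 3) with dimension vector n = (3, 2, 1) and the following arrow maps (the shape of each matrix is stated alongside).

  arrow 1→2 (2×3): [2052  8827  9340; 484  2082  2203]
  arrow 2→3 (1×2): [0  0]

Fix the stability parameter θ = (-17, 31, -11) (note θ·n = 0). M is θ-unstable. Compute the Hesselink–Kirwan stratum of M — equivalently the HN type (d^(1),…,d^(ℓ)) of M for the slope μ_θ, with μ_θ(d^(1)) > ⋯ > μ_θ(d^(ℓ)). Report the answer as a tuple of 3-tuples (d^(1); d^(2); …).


Via rank(M_{q-1}∘⋯∘M_p): M ≅ I[1,1], I[1,2]^2, I[3,3].
μ_θ-semistable layers: μ^(1)=31; μ^(2)=-11; μ^(3)=-17

((0, 2, 0); (0, 0, 1); (3, 0, 0))


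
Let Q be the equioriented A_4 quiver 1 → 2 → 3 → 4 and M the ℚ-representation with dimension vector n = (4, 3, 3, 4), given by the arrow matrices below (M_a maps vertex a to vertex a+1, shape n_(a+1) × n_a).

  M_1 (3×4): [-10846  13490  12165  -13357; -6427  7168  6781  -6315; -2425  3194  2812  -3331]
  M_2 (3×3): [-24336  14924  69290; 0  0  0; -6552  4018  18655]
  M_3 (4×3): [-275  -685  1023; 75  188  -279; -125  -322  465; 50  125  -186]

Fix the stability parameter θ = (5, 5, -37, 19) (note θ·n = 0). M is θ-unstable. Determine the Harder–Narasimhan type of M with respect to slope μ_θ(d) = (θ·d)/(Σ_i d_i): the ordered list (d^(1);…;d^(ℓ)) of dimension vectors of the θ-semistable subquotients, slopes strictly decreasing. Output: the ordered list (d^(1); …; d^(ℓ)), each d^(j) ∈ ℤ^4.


Barcode: M ≅ I[1,1], I[1,2]^2, I[1,4], I[3,3], I[3,4], I[4,4]^2. HN layers by μ_θ (4 steps, strictly decreasing):
  μ^(1)=19; μ^(2)=5; μ^(3)=-9; μ^(4)=-37

((0, 0, 0, 4); (3, 2, 0, 0); (1, 1, 1, 0); (0, 0, 2, 0))


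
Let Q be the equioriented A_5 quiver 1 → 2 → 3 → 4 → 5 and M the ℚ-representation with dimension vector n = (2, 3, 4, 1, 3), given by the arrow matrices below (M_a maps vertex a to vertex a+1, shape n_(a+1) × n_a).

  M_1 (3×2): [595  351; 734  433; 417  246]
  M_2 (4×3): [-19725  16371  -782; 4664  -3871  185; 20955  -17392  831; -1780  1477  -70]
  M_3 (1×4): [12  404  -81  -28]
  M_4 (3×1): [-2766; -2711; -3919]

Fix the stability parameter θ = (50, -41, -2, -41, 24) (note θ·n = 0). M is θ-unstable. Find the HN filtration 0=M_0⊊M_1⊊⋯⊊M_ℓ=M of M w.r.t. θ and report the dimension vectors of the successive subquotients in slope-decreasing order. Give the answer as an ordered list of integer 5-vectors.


Interval decomposition of M: I[1,3], I[1,5], I[2,3], I[3,3], I[5,5]^2.
HN type (ℓ=5): μ^(1)=24; μ^(2)=7/3; μ^(3)=-2; μ^(4)=-17/2; μ^(5)=-41

((0, 0, 0, 0, 3); (1, 1, 1, 0, 0); (0, 0, 2, 0, 0); (1, 1, 1, 1, 0); (0, 1, 0, 0, 0))


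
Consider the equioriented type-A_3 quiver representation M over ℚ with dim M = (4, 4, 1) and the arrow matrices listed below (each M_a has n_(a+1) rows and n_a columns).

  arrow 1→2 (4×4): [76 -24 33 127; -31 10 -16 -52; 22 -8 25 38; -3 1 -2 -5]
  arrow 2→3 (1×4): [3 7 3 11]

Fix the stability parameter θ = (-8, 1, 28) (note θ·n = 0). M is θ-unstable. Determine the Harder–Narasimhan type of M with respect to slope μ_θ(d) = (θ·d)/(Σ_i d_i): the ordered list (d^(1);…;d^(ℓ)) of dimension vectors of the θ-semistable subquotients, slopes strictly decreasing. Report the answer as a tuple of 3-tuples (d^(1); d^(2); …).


Interval decomposition of M: I[1,2]^3, I[1,3].
HN type (ℓ=3): μ^(1)=28; μ^(2)=1; μ^(3)=-8

((0, 0, 1); (0, 4, 0); (4, 0, 0))


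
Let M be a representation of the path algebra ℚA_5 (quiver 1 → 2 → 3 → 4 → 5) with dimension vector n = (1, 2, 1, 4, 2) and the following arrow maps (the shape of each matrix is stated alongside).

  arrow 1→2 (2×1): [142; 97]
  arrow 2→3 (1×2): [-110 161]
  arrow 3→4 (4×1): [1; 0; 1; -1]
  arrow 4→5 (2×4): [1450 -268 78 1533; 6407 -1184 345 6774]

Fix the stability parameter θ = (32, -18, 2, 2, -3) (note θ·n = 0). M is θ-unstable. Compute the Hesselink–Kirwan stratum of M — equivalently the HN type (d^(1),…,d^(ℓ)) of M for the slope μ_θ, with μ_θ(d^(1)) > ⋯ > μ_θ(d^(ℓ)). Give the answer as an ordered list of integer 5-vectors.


Via rank(M_{q-1}∘⋯∘M_p): M ≅ I[1,5], I[2,2], I[4,4]^2, I[4,5].
μ_θ-semistable layers: μ^(1)=3; μ^(2)=2; μ^(3)=-1/2; μ^(4)=-18

((1, 1, 1, 1, 1); (0, 0, 0, 2, 0); (0, 0, 0, 1, 1); (0, 1, 0, 0, 0))


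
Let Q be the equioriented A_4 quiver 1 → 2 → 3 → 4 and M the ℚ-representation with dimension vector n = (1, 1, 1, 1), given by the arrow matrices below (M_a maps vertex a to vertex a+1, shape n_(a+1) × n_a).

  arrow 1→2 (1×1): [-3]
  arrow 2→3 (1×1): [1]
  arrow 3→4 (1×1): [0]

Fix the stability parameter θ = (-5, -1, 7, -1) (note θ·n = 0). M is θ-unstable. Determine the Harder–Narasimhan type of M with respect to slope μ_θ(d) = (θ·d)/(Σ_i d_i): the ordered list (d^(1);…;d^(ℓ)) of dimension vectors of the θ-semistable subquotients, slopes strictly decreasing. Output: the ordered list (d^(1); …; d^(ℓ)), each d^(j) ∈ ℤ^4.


Interval decomposition of M: I[1,3], I[4,4].
HN type (ℓ=3): μ^(1)=7; μ^(2)=-1; μ^(3)=-5

((0, 0, 1, 0); (0, 1, 0, 1); (1, 0, 0, 0))


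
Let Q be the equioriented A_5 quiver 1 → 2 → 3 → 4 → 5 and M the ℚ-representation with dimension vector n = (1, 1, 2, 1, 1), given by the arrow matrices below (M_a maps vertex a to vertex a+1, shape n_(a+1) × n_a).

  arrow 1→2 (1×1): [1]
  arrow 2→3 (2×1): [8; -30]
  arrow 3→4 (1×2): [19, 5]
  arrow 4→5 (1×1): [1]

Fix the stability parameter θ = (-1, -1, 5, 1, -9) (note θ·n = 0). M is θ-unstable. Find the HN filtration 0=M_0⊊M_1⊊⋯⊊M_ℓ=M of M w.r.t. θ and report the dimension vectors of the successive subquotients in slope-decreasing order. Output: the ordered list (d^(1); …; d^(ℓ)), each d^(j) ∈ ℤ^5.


Via rank(M_{q-1}∘⋯∘M_p): M ≅ I[1,5], I[3,3].
μ_θ-semistable layers: μ^(1)=5; μ^(2)=-1

((0, 0, 1, 0, 0); (1, 1, 1, 1, 1))


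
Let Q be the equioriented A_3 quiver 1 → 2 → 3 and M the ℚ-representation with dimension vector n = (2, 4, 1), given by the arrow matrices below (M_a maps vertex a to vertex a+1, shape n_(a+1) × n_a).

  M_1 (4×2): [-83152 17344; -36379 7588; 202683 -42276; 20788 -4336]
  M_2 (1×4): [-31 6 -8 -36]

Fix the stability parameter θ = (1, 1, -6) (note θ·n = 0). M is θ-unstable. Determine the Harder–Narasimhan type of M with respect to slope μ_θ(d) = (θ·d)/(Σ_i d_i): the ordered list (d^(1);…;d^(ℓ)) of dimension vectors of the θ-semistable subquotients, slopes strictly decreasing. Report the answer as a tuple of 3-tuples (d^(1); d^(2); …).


Interval decomposition of M: I[1,1], I[1,3], I[2,2]^3.
HN type (ℓ=2): μ^(1)=1; μ^(2)=-4/3

((1, 3, 0); (1, 1, 1))


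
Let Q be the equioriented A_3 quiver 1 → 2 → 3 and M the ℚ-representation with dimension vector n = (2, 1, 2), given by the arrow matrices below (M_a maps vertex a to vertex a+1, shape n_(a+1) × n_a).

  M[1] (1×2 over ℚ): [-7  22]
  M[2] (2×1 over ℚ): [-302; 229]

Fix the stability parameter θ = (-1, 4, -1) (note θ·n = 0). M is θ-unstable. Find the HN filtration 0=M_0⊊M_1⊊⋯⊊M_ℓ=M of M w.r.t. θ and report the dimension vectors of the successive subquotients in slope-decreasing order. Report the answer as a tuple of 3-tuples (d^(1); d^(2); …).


Barcode: M ≅ I[1,1], I[1,3], I[3,3]. HN layers by μ_θ (2 steps, strictly decreasing):
  μ^(1)=3/2; μ^(2)=-1

((0, 1, 1); (2, 0, 1))


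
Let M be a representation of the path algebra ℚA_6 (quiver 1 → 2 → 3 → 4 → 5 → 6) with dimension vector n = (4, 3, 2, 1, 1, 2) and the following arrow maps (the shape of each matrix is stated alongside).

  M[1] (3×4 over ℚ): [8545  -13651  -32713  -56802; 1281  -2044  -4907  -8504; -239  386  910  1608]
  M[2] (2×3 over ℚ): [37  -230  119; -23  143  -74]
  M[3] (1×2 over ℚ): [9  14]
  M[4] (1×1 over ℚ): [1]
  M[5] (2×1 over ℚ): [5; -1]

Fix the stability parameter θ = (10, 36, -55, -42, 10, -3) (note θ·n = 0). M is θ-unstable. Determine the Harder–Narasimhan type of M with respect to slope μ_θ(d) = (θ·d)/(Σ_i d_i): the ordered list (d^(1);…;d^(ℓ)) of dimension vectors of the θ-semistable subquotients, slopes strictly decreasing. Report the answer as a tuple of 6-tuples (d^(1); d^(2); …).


Barcode: M ≅ I[1,1], I[1,2], I[1,3], I[1,6], I[6,6]. HN layers by μ_θ (5 steps, strictly decreasing):
  μ^(1)=36; μ^(2)=10; μ^(3)=7/2; μ^(4)=-3; μ^(5)=-51/4

((0, 1, 0, 0, 0, 0); (2, 0, 0, 0, 0, 0); (0, 0, 0, 0, 1, 1); (1, 1, 1, 0, 0, 1); (1, 1, 1, 1, 0, 0))


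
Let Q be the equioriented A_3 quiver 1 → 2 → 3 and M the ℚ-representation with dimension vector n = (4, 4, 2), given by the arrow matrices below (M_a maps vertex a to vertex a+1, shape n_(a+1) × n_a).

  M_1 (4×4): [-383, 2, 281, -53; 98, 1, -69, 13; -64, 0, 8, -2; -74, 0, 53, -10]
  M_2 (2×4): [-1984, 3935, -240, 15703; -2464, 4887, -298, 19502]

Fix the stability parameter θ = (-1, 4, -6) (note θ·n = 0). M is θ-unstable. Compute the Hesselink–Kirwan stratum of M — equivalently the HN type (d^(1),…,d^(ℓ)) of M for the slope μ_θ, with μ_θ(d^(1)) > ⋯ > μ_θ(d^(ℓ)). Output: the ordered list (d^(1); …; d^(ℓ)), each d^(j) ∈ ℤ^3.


Interval decomposition of M: I[1,2]^2, I[1,3]^2.
HN type (ℓ=2): μ^(1)=4; μ^(2)=-1

((0, 2, 0); (4, 2, 2))


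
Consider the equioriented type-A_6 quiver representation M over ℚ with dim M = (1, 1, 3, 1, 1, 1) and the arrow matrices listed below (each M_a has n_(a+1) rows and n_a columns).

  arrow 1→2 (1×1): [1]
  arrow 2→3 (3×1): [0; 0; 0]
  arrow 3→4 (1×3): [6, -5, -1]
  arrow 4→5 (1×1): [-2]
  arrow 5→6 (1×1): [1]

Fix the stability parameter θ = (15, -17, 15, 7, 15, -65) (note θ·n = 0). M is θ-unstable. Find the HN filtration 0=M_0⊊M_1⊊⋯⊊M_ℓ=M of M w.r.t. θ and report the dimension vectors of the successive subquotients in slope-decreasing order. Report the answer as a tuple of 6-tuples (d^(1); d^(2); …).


Via rank(M_{q-1}∘⋯∘M_p): M ≅ I[1,2], I[3,3]^2, I[3,6].
μ_θ-semistable layers: μ^(1)=15; μ^(2)=-1; μ^(3)=-7

((0, 0, 2, 0, 0, 0); (1, 1, 0, 0, 0, 0); (0, 0, 1, 1, 1, 1))


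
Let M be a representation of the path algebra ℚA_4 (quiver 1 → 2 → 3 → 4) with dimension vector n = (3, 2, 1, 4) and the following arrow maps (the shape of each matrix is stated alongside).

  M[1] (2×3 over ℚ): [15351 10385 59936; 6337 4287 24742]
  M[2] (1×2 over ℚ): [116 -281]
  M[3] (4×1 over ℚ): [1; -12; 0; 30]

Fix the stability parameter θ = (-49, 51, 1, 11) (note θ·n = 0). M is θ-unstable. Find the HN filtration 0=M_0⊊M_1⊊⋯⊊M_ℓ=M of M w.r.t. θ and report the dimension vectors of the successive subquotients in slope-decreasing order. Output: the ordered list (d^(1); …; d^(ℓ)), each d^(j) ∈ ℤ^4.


Barcode: M ≅ I[1,1], I[1,2], I[1,4], I[4,4]^3. HN layers by μ_θ (4 steps, strictly decreasing):
  μ^(1)=51; μ^(2)=21; μ^(3)=11; μ^(4)=-49

((0, 1, 0, 0); (0, 1, 1, 1); (0, 0, 0, 3); (3, 0, 0, 0))


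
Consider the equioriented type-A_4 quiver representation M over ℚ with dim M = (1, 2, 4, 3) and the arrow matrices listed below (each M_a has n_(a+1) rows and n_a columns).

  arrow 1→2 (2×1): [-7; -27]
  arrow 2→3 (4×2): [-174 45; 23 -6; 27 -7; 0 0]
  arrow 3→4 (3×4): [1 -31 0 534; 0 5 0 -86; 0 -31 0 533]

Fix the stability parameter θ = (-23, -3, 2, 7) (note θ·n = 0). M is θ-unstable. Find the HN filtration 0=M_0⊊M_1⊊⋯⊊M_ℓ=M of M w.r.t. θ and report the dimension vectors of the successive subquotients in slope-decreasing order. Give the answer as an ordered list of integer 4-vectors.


Barcode: M ≅ I[1,4], I[2,4], I[3,3], I[3,4]. HN layers by μ_θ (4 steps, strictly decreasing):
  μ^(1)=7; μ^(2)=2; μ^(3)=-3; μ^(4)=-23

((0, 0, 0, 3); (0, 0, 4, 0); (0, 2, 0, 0); (1, 0, 0, 0))


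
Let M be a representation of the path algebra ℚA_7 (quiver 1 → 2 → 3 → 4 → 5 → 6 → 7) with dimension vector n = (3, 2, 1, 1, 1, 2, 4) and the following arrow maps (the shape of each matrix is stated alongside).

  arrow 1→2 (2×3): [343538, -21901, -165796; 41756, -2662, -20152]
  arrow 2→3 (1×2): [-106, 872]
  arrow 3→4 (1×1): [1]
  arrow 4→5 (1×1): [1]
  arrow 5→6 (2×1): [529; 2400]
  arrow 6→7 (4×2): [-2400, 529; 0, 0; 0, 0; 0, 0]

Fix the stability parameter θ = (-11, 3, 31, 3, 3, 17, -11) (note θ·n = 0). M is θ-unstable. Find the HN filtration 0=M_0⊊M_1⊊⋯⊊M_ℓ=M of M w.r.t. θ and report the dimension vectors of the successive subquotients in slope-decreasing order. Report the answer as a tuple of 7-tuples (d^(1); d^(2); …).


Via rank(M_{q-1}∘⋯∘M_p): M ≅ I[1,1]^2, I[1,6], I[2,2], I[6,7], I[7,7]^3.
μ_θ-semistable layers: μ^(1)=17; μ^(2)=37/3; μ^(3)=3; μ^(4)=-11

((0, 0, 0, 0, 0, 1, 0); (0, 0, 1, 1, 1, 0, 0); (0, 2, 0, 0, 0, 1, 1); (3, 0, 0, 0, 0, 0, 3))


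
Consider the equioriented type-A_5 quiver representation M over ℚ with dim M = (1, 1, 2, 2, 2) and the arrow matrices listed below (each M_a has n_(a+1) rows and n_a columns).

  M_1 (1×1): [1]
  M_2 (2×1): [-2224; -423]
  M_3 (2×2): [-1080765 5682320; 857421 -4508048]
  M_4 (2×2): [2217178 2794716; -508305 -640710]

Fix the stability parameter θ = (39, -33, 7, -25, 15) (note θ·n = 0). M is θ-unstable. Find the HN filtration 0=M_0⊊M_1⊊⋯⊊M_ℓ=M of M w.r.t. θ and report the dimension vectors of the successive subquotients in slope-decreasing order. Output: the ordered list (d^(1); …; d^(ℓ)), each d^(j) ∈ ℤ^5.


Via rank(M_{q-1}∘⋯∘M_p): M ≅ I[1,3], I[3,5], I[4,4], I[5,5].
μ_θ-semistable layers: μ^(1)=15; μ^(2)=7; μ^(3)=3; μ^(4)=-9; μ^(5)=-25

((0, 0, 0, 0, 2); (0, 0, 1, 0, 0); (1, 1, 0, 0, 0); (0, 0, 1, 1, 0); (0, 0, 0, 1, 0))


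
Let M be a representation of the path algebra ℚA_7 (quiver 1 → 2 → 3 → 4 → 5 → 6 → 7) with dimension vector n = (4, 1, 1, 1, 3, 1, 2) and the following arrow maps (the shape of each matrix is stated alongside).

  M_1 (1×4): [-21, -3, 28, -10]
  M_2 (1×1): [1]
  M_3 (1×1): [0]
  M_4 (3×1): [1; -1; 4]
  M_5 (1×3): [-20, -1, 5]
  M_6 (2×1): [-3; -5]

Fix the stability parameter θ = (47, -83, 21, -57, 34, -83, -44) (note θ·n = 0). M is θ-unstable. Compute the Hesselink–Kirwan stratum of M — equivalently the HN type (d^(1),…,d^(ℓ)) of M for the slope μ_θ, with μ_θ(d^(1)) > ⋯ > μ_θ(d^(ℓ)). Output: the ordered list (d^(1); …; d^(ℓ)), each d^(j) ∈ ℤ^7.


Via rank(M_{q-1}∘⋯∘M_p): M ≅ I[1,1]^3, I[1,3], I[4,7], I[5,5]^2, I[7,7].
μ_θ-semistable layers: μ^(1)=47; μ^(2)=34; μ^(3)=21; μ^(4)=-18; μ^(5)=-31; μ^(6)=-44; μ^(7)=-57

((3, 0, 0, 0, 0, 0, 0); (0, 0, 0, 0, 2, 0, 0); (0, 0, 1, 0, 0, 0, 0); (1, 1, 0, 0, 0, 0, 0); (0, 0, 0, 0, 1, 1, 1); (0, 0, 0, 0, 0, 0, 1); (0, 0, 0, 1, 0, 0, 0))


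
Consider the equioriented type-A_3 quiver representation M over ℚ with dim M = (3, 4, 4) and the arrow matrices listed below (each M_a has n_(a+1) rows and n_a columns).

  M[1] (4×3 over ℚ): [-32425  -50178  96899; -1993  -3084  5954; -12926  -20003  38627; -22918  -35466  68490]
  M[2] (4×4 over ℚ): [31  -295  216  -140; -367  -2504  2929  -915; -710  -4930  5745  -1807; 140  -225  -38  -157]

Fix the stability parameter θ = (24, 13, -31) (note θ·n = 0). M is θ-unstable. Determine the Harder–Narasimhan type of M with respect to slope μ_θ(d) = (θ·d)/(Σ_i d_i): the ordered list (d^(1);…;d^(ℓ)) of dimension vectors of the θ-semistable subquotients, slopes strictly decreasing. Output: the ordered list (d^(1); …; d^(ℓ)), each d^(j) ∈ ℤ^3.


Via rank(M_{q-1}∘⋯∘M_p): M ≅ I[1,3]^3, I[2,3].
μ_θ-semistable layers: μ^(1)=2; μ^(2)=-9

((3, 3, 3); (0, 1, 1))


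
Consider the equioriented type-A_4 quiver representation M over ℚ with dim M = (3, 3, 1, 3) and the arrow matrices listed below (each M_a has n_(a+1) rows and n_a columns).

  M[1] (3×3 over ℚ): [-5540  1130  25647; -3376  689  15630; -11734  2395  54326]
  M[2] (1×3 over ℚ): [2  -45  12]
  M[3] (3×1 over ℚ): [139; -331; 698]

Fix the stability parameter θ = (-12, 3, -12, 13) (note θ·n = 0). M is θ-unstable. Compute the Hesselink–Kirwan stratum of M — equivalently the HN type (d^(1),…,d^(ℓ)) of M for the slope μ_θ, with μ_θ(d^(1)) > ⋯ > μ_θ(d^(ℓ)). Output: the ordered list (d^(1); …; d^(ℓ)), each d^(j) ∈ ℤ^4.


Barcode: M ≅ I[1,2]^2, I[1,4], I[4,4]^2. HN layers by μ_θ (4 steps, strictly decreasing):
  μ^(1)=13; μ^(2)=3; μ^(3)=-9/2; μ^(4)=-12

((0, 0, 0, 3); (0, 2, 0, 0); (0, 1, 1, 0); (3, 0, 0, 0))


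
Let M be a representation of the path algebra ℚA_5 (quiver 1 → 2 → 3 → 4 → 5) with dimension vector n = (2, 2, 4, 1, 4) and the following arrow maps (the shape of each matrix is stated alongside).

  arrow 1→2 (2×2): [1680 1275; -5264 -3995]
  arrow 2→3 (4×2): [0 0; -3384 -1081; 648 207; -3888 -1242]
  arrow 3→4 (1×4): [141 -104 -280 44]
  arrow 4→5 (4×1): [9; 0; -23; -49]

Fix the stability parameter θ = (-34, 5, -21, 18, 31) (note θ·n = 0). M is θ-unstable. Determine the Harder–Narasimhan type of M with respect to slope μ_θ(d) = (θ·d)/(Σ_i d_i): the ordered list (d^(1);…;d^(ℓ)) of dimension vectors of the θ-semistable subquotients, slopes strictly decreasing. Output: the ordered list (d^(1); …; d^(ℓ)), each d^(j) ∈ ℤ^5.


Via rank(M_{q-1}∘⋯∘M_p): M ≅ I[1,1], I[1,5], I[2,2], I[3,3]^3, I[5,5]^3.
μ_θ-semistable layers: μ^(1)=31; μ^(2)=18; μ^(3)=5; μ^(4)=-8; μ^(5)=-21; μ^(6)=-34

((0, 0, 0, 0, 4); (0, 0, 0, 1, 0); (0, 1, 0, 0, 0); (0, 1, 1, 0, 0); (0, 0, 3, 0, 0); (2, 0, 0, 0, 0))


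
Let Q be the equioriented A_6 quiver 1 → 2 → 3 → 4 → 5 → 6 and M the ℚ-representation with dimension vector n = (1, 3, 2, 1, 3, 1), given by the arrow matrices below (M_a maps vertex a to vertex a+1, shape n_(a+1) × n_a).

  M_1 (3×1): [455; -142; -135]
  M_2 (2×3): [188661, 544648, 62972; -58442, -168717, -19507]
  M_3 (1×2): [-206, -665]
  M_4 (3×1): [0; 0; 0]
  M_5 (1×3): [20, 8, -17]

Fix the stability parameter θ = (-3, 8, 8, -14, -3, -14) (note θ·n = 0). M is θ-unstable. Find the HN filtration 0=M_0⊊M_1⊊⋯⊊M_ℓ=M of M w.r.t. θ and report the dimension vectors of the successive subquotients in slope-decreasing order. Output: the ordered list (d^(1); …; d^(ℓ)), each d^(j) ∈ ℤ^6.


Barcode: M ≅ I[1,4], I[2,2], I[2,3], I[5,5]^2, I[5,6]. HN layers by μ_θ (4 steps, strictly decreasing):
  μ^(1)=8; μ^(2)=2/3; μ^(3)=-3; μ^(4)=-17/2

((0, 2, 1, 0, 0, 0); (0, 1, 1, 1, 0, 0); (1, 0, 0, 0, 2, 0); (0, 0, 0, 0, 1, 1))


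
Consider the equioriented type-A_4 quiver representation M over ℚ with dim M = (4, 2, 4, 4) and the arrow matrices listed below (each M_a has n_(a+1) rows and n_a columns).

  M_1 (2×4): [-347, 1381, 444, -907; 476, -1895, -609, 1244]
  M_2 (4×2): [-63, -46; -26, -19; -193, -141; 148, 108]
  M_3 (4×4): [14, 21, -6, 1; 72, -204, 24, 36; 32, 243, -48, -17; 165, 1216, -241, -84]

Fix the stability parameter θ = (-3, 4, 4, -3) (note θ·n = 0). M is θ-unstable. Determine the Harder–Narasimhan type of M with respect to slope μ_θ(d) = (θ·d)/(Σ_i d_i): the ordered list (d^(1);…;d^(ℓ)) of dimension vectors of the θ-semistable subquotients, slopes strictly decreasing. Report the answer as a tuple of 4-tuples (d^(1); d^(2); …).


Barcode: M ≅ I[1,1]^2, I[1,3], I[1,4], I[3,3], I[3,4], I[4,4]^2. HN layers by μ_θ (4 steps, strictly decreasing):
  μ^(1)=4; μ^(2)=5/3; μ^(3)=1/2; μ^(4)=-3

((0, 1, 2, 0); (0, 1, 1, 1); (0, 0, 1, 1); (4, 0, 0, 2))


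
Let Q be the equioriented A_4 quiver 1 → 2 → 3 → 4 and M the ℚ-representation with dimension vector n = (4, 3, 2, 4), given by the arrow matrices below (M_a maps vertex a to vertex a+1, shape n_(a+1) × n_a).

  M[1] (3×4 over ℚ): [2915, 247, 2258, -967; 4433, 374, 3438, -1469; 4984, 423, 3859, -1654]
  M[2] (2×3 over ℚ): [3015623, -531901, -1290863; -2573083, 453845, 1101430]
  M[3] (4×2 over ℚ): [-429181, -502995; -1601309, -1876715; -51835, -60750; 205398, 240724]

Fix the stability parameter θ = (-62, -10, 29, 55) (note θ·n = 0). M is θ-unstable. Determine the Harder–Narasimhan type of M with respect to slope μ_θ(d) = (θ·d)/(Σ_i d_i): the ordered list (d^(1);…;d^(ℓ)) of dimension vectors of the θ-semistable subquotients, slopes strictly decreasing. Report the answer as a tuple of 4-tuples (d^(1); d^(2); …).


Barcode: M ≅ I[1,1], I[1,2], I[1,4]^2, I[4,4]^2. HN layers by μ_θ (4 steps, strictly decreasing):
  μ^(1)=55; μ^(2)=29; μ^(3)=-10; μ^(4)=-62

((0, 0, 0, 4); (0, 0, 2, 0); (0, 3, 0, 0); (4, 0, 0, 0))


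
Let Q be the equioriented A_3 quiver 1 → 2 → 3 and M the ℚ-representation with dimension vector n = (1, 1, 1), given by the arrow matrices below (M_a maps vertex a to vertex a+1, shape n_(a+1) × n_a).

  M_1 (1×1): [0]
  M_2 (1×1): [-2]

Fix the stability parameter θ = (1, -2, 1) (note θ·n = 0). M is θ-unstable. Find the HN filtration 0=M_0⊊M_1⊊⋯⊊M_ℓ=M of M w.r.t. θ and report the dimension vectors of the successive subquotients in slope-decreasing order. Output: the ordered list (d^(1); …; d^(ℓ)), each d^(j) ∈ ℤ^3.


Barcode: M ≅ I[1,1], I[2,3]. HN layers by μ_θ (2 steps, strictly decreasing):
  μ^(1)=1; μ^(2)=-2

((1, 0, 1); (0, 1, 0))


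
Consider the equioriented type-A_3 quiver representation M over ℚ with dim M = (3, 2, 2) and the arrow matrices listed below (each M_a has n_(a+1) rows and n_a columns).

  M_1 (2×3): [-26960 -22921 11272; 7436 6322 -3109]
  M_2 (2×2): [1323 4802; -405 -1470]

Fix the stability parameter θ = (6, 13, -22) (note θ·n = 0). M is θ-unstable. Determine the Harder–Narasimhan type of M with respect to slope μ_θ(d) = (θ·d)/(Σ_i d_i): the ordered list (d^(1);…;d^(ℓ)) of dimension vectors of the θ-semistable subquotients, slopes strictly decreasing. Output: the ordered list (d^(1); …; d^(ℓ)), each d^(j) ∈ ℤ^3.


Barcode: M ≅ I[1,1], I[1,2], I[1,3], I[3,3]. HN layers by μ_θ (4 steps, strictly decreasing):
  μ^(1)=13; μ^(2)=6; μ^(3)=-1; μ^(4)=-22

((0, 1, 0); (2, 0, 0); (1, 1, 1); (0, 0, 1))


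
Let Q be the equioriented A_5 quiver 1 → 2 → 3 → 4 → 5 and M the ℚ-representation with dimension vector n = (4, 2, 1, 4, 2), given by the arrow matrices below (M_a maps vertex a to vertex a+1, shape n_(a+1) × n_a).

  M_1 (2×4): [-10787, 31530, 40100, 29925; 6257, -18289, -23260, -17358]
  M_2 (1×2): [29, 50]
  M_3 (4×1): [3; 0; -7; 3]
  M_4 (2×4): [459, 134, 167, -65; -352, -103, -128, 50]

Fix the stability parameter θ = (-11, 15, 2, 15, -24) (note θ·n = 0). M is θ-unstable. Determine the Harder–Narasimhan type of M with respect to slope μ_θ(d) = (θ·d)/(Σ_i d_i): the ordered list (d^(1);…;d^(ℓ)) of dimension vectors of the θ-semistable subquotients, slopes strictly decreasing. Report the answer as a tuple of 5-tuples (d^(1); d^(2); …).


Interval decomposition of M: I[1,1]^2, I[1,2], I[1,5], I[4,4]^2, I[4,5].
HN type (ℓ=4): μ^(1)=15; μ^(2)=2; μ^(3)=-9/2; μ^(4)=-11

((0, 1, 0, 2, 0); (0, 1, 1, 1, 1); (0, 0, 0, 1, 1); (4, 0, 0, 0, 0))


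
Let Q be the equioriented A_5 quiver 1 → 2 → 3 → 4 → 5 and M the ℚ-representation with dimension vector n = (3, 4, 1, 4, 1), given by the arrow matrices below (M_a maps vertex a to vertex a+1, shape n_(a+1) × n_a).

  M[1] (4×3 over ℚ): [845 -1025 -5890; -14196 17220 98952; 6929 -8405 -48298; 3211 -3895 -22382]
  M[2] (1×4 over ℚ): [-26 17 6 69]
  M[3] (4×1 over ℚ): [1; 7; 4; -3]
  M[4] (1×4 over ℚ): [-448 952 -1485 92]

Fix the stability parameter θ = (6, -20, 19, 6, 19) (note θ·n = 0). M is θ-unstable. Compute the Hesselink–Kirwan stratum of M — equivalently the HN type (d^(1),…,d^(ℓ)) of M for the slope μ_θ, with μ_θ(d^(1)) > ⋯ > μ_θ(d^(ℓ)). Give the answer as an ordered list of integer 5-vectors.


Barcode: M ≅ I[1,1]^2, I[1,4], I[2,2]^3, I[4,4]^2, I[4,5]. HN layers by μ_θ (5 steps, strictly decreasing):
  μ^(1)=19; μ^(2)=25/2; μ^(3)=6; μ^(4)=-7; μ^(5)=-20

((0, 0, 0, 0, 1); (0, 0, 1, 1, 0); (2, 0, 0, 3, 0); (1, 1, 0, 0, 0); (0, 3, 0, 0, 0))


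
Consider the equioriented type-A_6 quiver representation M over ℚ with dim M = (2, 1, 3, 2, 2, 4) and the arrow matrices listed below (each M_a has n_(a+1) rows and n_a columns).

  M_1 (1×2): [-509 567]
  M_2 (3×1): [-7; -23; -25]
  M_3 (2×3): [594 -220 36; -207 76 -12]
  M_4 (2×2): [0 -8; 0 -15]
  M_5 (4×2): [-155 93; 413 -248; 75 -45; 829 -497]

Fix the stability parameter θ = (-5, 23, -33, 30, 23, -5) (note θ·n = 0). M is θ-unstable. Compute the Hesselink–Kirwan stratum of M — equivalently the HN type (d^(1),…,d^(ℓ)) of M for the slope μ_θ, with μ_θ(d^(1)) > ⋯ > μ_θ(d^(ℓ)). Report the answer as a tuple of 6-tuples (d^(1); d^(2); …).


Interval decomposition of M: I[1,1], I[1,6], I[3,3], I[3,4], I[5,6], I[6,6]^2.
HN type (ℓ=5): μ^(1)=30; μ^(2)=16; μ^(3)=9; μ^(4)=-5; μ^(5)=-33

((0, 0, 0, 1, 0, 0); (0, 0, 0, 1, 1, 1); (0, 0, 0, 0, 1, 1); (2, 1, 1, 0, 0, 2); (0, 0, 2, 0, 0, 0))


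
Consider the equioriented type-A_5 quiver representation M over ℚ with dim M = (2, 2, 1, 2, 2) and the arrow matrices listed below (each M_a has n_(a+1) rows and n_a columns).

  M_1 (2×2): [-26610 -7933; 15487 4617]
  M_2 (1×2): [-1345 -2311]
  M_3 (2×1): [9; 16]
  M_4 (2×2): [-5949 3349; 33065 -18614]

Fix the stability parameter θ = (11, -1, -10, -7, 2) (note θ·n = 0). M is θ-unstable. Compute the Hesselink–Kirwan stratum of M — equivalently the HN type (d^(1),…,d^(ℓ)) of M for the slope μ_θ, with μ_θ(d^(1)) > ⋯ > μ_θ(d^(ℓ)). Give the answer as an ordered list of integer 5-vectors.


Via rank(M_{q-1}∘⋯∘M_p): M ≅ I[1,2], I[1,5], I[4,5].
μ_θ-semistable layers: μ^(1)=5; μ^(2)=2; μ^(3)=-7/4; μ^(4)=-7

((1, 1, 0, 0, 0); (0, 0, 0, 0, 2); (1, 1, 1, 1, 0); (0, 0, 0, 1, 0))
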